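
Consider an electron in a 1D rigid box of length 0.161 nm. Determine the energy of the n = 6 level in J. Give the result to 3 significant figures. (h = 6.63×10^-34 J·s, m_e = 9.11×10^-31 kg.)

E_6 = 8.38×10^-17 J

For an infinite well E_n = n²h²/(8m_eL²), so E_1 = h²/(8m_eL²) = (6.63×10^-34)²/(8·9.11×10^-31·(1.61×10^-10 m)²) = 2.327×10^-18 J.
Then E_6 = 6²·E_1 = 36·2.327×10^-18 J = 8.38×10^-17 J.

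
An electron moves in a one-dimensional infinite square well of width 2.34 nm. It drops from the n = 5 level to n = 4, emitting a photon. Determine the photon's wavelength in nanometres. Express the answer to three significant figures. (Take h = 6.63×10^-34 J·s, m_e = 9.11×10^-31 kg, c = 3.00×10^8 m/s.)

E_1 = h²/(8m_eL²) = 1.102×10^-20 J, so ΔE = (5² − 4²)E_1 = 9.918×10^-20 J.
λ = hc/ΔE = (6.63×10^-34·3.00×10^8)/9.918×10^-20 = 2.01×10^-6 m = 2.01×10^3 nm.

λ = 2.01×10^3 nm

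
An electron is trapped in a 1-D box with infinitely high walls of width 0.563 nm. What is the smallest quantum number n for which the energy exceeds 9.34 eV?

E_1 = h²/(8m_eL²) = 1.901×10^-19 J = 1.187 eV.
Need n² > 9.34/1.187 = 7.869, i.e. n > 2.805.
The smallest integer satisfying this is n = 3.

n = 3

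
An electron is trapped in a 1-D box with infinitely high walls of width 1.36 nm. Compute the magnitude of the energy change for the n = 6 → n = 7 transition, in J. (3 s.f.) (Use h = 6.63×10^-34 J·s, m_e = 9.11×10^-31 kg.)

|ΔE| = 4.24×10^-19 J

E_1 = h²/(8m_eL²) = 3.261×10^-20 J.
|ΔE| = |6² − 7²|·E_1 = 13·3.261×10^-20 J = 4.24×10^-19 J.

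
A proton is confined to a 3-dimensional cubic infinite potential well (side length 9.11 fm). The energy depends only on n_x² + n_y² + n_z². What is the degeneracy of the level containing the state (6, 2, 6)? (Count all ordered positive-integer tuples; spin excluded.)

degeneracy = 3

The level has n_x² + n_y² + n_z² = 76. The ordered positive-integer solutions are (2, 6, 6), (6, 2, 6), (6, 6, 2).
That gives 3 states.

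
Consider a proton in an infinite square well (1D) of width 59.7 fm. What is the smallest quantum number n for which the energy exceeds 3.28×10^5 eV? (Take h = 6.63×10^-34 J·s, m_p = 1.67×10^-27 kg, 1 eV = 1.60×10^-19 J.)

E_1 = h²/(8m_pL²) = 9.231×10^-15 J = 5.769×10^4 eV.
Need n² > 3.28×10^5/5.769×10^4 = 5.686, i.e. n > 2.385.
The smallest integer satisfying this is n = 3.

n = 3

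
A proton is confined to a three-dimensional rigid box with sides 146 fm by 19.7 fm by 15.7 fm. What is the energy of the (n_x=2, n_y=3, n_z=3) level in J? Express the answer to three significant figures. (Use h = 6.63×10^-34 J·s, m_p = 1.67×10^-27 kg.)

E = 1.97×10^-12 J

For a 3D rectangular well E = (h²/8m_p)·Σ n_i²/L_i² = (6.63×10^-34)²/(8·1.67×10^-27) · [2²/(146 fm)² + 3²/(19.7 fm)² + 3²/(15.7 fm)²].
Evaluating gives E = 1.97×10^-12 J.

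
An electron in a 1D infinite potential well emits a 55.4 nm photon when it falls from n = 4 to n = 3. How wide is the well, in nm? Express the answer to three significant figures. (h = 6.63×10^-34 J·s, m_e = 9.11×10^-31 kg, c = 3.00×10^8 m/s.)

L = 0.343 nm

The photon carries ΔE = hc/λ = 6.63×10^-34·3.00×10^8/5.54×10^-8 m = 3.590×10^-18 J.
Since ΔE = (4² − 3²)E_1, E_1 = 5.129×10^-19 J, and L = h/√(8m_eE_1) = 3.43×10^-10 m = 0.343 nm.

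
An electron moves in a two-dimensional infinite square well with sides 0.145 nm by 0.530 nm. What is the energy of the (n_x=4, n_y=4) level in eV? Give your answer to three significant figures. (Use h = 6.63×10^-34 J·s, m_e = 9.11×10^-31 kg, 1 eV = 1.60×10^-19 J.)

E = 308 eV

For a 2D rectangular well E = (h²/8m_e)·Σ n_i²/L_i² = (6.63×10^-34)²/(8·9.11×10^-31) · [4²/(0.145 nm)² + 4²/(0.530 nm)²].
Evaluating gives E = 4.933×10^-17 J = 308 eV.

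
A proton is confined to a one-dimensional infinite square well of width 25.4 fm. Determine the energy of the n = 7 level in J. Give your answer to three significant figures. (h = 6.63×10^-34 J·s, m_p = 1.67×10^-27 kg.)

E_7 = 2.50×10^-12 J

For an infinite well E_n = n²h²/(8m_pL²), so E_1 = h²/(8m_pL²) = (6.63×10^-34)²/(8·1.67×10^-27·(2.54×10^-14 m)²) = 5.100×10^-14 J.
Then E_7 = 7²·E_1 = 49·5.100×10^-14 J = 2.50×10^-12 J.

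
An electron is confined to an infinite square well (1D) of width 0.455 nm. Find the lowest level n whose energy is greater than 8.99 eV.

n = 3

E_1 = h²/(8m_eL²) = 2.910×10^-19 J = 1.816 eV.
Need n² > 8.99/1.816 = 4.950, i.e. n > 2.225.
The smallest integer satisfying this is n = 3.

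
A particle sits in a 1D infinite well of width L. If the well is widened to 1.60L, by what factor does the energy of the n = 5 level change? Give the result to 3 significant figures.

E_n ∝ 1/L², so the energy scales by 1/1.60² = 0.391.

0.391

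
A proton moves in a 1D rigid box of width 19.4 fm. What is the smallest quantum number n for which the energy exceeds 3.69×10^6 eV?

n = 3

E_1 = h²/(8m_pL²) = 8.716×10^-14 J = 5.441×10^5 eV.
Need n² > 3.69×10^6/5.441×10^5 = 6.782, i.e. n > 2.604.
The smallest integer satisfying this is n = 3.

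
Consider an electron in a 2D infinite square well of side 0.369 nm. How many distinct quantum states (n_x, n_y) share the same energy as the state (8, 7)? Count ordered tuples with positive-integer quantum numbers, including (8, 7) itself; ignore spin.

The level has n_x² + n_y² = 113. The ordered positive-integer solutions are (7, 8), (8, 7).
That gives 2 states.

degeneracy = 2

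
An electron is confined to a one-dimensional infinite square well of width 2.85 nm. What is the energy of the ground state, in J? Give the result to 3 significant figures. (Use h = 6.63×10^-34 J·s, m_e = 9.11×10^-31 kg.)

E_1 = 7.43×10^-21 J

For an infinite well E_n = n²h²/(8m_eL²), so E_1 = h²/(8m_eL²) = (6.63×10^-34)²/(8·9.11×10^-31·(2.85×10^-9 m)²) = 7.426×10^-21 J.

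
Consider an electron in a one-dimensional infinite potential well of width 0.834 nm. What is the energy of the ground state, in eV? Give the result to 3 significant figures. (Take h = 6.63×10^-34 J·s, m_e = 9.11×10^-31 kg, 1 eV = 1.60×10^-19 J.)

For an infinite well E_n = n²h²/(8m_eL²), so E_1 = h²/(8m_eL²) = (6.63×10^-34)²/(8·9.11×10^-31·(8.34×10^-10 m)²) = 8.671×10^-20 J.
Converting, E_1 = 8.671×10^-20 J / (1.60×10^-19 J/eV) = 0.542 eV.

E_1 = 0.542 eV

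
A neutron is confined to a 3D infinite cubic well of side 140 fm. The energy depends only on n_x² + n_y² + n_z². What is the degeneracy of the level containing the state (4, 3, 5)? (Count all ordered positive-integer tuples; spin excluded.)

The level has n_x² + n_y² + n_z² = 50. The ordered positive-integer solutions are (3, 4, 5), (3, 5, 4), (4, 3, 5), (4, 5, 3), (5, 3, 4), (5, 4, 3).
That gives 6 states.

degeneracy = 6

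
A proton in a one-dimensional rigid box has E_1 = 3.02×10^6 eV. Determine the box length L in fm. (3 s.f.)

From E_n = n²h²/(8m_pL²), L = n·h/√(8m_pE_n).
E_1 = 3.02×10^6 eV = 4.838×10^-13 J, so L = 1·6.626×10^-34/√(8·1.673×10^-27·4.838×10^-13) = 8.23×10^-15 m = 8.23 fm.

L = 8.23 fm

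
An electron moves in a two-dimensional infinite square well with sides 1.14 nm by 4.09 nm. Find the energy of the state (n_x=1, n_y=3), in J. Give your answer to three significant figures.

E = 7.88×10^-20 J

For a 2D rectangular well E = (h²/8m_e)·Σ n_i²/L_i² = (6.626×10^-34)²/(8·9.109×10^-31) · [1²/(1.14 nm)² + 3²/(4.09 nm)²].
Evaluating gives E = 7.88×10^-20 J.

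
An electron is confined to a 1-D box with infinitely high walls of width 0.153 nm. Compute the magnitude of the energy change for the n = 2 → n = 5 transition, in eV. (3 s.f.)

E_1 = h²/(8m_eL²) = 2.574×10^-18 J.
|ΔE| = |2² − 5²|·E_1 = 21·2.574×10^-18 J = 5.405×10^-17 J = 337 eV.

|ΔE| = 337 eV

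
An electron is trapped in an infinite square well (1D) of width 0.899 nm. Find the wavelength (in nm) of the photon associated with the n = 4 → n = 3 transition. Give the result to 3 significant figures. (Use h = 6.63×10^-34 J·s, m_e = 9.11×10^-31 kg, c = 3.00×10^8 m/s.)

E_1 = h²/(8m_eL²) = 7.463×10^-20 J, so ΔE = (4² − 3²)E_1 = 5.224×10^-19 J.
λ = hc/ΔE = (6.63×10^-34·3.00×10^8)/5.224×10^-19 = 3.81×10^-7 m = 381 nm.

λ = 381 nm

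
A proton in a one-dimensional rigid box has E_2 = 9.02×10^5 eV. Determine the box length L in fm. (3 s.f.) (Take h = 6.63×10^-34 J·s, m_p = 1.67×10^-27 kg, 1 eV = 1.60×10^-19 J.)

From E_n = n²h²/(8m_pL²), L = n·h/√(8m_pE_n).
E_2 = 9.02×10^5 eV = 1.443×10^-13 J, so L = 2·6.63×10^-34/√(8·1.67×10^-27·1.443×10^-13) = 3.02×10^-14 m = 30.2 fm.

L = 30.2 fm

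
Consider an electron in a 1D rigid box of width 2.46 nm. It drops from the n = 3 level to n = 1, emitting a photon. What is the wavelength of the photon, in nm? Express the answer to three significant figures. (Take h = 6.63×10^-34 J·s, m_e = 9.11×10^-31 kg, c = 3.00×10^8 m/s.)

E_1 = h²/(8m_eL²) = 9.967×10^-21 J, so ΔE = (3² − 1²)E_1 = 7.974×10^-20 J.
λ = hc/ΔE = (6.63×10^-34·3.00×10^8)/7.974×10^-20 = 2.49×10^-6 m = 2.49×10^3 nm.

λ = 2.49×10^3 nm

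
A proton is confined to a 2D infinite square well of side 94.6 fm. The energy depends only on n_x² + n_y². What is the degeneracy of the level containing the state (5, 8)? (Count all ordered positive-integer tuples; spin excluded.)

degeneracy = 2

The level has n_x² + n_y² = 89. The ordered positive-integer solutions are (5, 8), (8, 5).
That gives 2 states.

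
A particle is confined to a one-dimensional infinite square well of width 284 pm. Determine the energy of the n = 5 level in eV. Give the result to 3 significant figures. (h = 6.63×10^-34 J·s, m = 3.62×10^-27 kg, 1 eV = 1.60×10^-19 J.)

For an infinite well E_n = n²h²/(8mL²), so E_1 = h²/(8mL²) = (6.63×10^-34)²/(8·3.62×10^-27·(2.84×10^-10 m)²) = 1.882×10^-22 J.
Then E_5 = 5²·E_1 = 25·1.882×10^-22 J = 4.705×10^-21 J.
Converting, E_5 = 4.705×10^-21 J / (1.60×10^-19 J/eV) = 0.0294 eV.

E_5 = 0.0294 eV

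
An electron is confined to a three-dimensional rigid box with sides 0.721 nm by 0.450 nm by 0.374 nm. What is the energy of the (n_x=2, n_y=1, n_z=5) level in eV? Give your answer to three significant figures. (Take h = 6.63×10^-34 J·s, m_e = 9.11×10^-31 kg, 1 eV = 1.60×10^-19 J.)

E = 72.1 eV

For a 3D rectangular well E = (h²/8m_e)·Σ n_i²/L_i² = (6.63×10^-34)²/(8·9.11×10^-31) · [2²/(0.721 nm)² + 1²/(0.450 nm)² + 5²/(0.374 nm)²].
Evaluating gives E = 1.154×10^-17 J = 72.1 eV.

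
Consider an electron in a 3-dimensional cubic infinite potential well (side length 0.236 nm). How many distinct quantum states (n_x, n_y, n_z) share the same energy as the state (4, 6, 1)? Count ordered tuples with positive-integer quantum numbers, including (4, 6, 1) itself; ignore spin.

degeneracy = 6

The level has n_x² + n_y² + n_z² = 53. The ordered positive-integer solutions are (1, 4, 6), (1, 6, 4), (4, 1, 6), (4, 6, 1), (6, 1, 4), (6, 4, 1).
That gives 6 states.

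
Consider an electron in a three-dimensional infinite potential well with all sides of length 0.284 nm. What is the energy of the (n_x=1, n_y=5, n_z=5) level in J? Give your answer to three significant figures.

E = 3.81×10^-17 J

For a 3D rectangular well E = (h²/8m_e)·Σ n_i²/L_i² = (6.626×10^-34)²/(8·9.109×10^-31) · [1²/(0.284 nm)² + 5²/(0.284 nm)² + 5²/(0.284 nm)²].
Evaluating gives E = 3.81×10^-17 J.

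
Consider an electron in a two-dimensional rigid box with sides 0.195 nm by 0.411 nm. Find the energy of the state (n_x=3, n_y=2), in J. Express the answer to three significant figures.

For a 2D rectangular well E = (h²/8m_e)·Σ n_i²/L_i² = (6.626×10^-34)²/(8·9.109×10^-31) · [3²/(0.195 nm)² + 2²/(0.411 nm)²].
Evaluating gives E = 1.57×10^-17 J.

E = 1.57×10^-17 J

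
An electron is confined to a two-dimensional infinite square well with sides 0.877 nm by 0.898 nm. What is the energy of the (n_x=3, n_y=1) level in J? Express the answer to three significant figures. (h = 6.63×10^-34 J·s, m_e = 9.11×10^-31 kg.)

E = 7.81×10^-19 J

For a 2D rectangular well E = (h²/8m_e)·Σ n_i²/L_i² = (6.63×10^-34)²/(8·9.11×10^-31) · [3²/(0.877 nm)² + 1²/(0.898 nm)²].
Evaluating gives E = 7.81×10^-19 J.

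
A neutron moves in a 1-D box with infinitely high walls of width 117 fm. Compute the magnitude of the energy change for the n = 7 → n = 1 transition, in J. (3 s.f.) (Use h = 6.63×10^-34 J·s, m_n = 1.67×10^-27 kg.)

E_1 = h²/(8m_nL²) = 2.404×10^-15 J.
|ΔE| = |7² − 1²|·E_1 = 48·2.404×10^-15 J = 1.15×10^-13 J.

|ΔE| = 1.15×10^-13 J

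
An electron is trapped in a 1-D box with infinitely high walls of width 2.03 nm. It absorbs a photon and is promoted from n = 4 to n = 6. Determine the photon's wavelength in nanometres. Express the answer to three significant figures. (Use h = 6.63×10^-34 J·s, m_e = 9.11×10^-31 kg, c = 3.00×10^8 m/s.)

E_1 = h²/(8m_eL²) = 1.464×10^-20 J, so ΔE = (6² − 4²)E_1 = 2.928×10^-19 J.
λ = hc/ΔE = (6.63×10^-34·3.00×10^8)/2.928×10^-19 = 6.79×10^-7 m = 679 nm.

λ = 679 nm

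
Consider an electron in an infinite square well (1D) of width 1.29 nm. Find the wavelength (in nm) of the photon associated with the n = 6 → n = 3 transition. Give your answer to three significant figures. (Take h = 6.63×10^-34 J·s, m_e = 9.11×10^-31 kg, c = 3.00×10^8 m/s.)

E_1 = h²/(8m_eL²) = 3.624×10^-20 J, so ΔE = (6² − 3²)E_1 = 9.785×10^-19 J.
λ = hc/ΔE = (6.63×10^-34·3.00×10^8)/9.785×10^-19 = 2.03×10^-7 m = 203 nm.

λ = 203 nm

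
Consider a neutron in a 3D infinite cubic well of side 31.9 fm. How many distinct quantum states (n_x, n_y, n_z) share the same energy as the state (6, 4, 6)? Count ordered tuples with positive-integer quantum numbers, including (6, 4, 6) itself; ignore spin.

degeneracy = 3

The level has n_x² + n_y² + n_z² = 88. The ordered positive-integer solutions are (4, 6, 6), (6, 4, 6), (6, 6, 4).
That gives 3 states.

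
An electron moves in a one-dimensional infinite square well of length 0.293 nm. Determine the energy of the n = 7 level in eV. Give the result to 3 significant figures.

For an infinite well E_n = n²h²/(8m_eL²), so E_1 = h²/(8m_eL²) = (6.626×10^-34)²/(8·9.109×10^-31·(2.93×10^-10 m)²) = 7.018×10^-19 J.
Then E_7 = 7²·E_1 = 49·7.018×10^-19 J = 3.439×10^-17 J.
Converting, E_7 = 3.439×10^-17 J / (1.602×10^-19 J/eV) = 215 eV.

E_7 = 215 eV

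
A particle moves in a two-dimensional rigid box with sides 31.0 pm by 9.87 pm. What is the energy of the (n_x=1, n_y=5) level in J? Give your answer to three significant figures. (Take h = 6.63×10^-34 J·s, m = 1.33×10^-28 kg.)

E = 1.06×10^-16 J

For a 2D rectangular well E = (h²/8m)·Σ n_i²/L_i² = (6.63×10^-34)²/(8·1.33×10^-28) · [1²/(31.0 pm)² + 5²/(9.87 pm)²].
Evaluating gives E = 1.06×10^-16 J.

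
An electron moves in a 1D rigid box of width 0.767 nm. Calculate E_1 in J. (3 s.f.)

E_1 = 1.02×10^-19 J

For an infinite well E_n = n²h²/(8m_eL²), so E_1 = h²/(8m_eL²) = (6.626×10^-34)²/(8·9.109×10^-31·(7.67×10^-10 m)²) = 1.024×10^-19 J.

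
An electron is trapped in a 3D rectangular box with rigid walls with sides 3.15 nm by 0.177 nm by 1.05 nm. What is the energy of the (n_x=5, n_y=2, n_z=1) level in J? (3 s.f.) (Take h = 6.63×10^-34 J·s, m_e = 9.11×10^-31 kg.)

E = 7.91×10^-18 J

For a 3D rectangular well E = (h²/8m_e)·Σ n_i²/L_i² = (6.63×10^-34)²/(8·9.11×10^-31) · [5²/(3.15 nm)² + 2²/(0.177 nm)² + 1²/(1.05 nm)²].
Evaluating gives E = 7.91×10^-18 J.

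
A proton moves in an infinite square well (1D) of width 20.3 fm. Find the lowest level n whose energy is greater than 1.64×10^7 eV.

n = 6

E_1 = h²/(8m_pL²) = 7.960×10^-14 J = 4.969×10^5 eV.
Need n² > 1.64×10^7/4.969×10^5 = 33.00, i.e. n > 5.745.
The smallest integer satisfying this is n = 6.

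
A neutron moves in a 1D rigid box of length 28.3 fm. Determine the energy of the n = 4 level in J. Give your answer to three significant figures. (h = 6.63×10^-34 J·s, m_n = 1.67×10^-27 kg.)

For an infinite well E_n = n²h²/(8m_nL²), so E_1 = h²/(8m_nL²) = (6.63×10^-34)²/(8·1.67×10^-27·(2.83×10^-14 m)²) = 4.108×10^-14 J.
Then E_4 = 4²·E_1 = 16·4.108×10^-14 J = 6.57×10^-13 J.

E_4 = 6.57×10^-13 J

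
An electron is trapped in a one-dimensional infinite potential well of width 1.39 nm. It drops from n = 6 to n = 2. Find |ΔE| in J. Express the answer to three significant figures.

|ΔE| = 9.98×10^-19 J

E_1 = h²/(8m_eL²) = 3.118×10^-20 J.
|ΔE| = |6² − 2²|·E_1 = 32·3.118×10^-20 J = 9.98×10^-19 J.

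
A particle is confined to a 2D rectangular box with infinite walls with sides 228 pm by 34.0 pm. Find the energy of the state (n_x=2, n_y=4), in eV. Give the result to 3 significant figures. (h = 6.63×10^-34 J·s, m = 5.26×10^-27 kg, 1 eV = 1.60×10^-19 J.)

E = 0.909 eV

For a 2D rectangular well E = (h²/8m)·Σ n_i²/L_i² = (6.63×10^-34)²/(8·5.26×10^-27) · [2²/(228 pm)² + 4²/(34.0 pm)²].
Evaluating gives E = 1.454×10^-19 J = 0.909 eV.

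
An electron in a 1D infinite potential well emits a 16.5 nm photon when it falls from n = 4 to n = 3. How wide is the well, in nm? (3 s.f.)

The photon carries ΔE = hc/λ = 6.626×10^-34·2.998×10^8/1.65×10^-8 m = 1.204×10^-17 J.
Since ΔE = (4² − 3²)E_1, E_1 = 1.720×10^-18 J, and L = h/√(8m_eE_1) = 1.87×10^-10 m = 0.187 nm.

L = 0.187 nm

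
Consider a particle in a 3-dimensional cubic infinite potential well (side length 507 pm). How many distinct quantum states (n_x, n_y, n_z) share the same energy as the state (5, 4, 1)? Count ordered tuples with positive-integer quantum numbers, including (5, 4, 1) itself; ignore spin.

The level has n_x² + n_y² + n_z² = 42. The ordered positive-integer solutions are (1, 4, 5), (1, 5, 4), (4, 1, 5), (4, 5, 1), (5, 1, 4), (5, 4, 1).
That gives 6 states.

degeneracy = 6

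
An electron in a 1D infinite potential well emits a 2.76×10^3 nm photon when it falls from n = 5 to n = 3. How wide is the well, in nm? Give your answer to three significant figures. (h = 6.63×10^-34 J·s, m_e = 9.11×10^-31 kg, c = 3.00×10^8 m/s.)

The photon carries ΔE = hc/λ = 6.63×10^-34·3.00×10^8/2.76×10^-6 m = 7.207×10^-20 J.
Since ΔE = (5² − 3²)E_1, E_1 = 4.504×10^-21 J, and L = h/√(8m_eE_1) = 3.66×10^-9 m = 3.66 nm.

L = 3.66 nm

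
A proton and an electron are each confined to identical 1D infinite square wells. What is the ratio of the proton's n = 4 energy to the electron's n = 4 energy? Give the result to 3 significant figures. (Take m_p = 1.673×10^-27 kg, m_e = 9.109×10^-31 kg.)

E_n ∝ 1/m at fixed n and L, so the ratio is m_e/m_p = 9.109×10^-31/1.673×10^-27 = 5.44×10^-4.

5.44×10^-4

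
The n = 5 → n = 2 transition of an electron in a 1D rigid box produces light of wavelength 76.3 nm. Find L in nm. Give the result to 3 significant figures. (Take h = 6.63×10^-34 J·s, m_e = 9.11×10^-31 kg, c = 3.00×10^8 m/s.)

L = 0.697 nm

The photon carries ΔE = hc/λ = 6.63×10^-34·3.00×10^8/7.63×10^-8 m = 2.607×10^-18 J.
Since ΔE = (5² − 2²)E_1, E_1 = 1.241×10^-19 J, and L = h/√(8m_eE_1) = 6.97×10^-10 m = 0.697 nm.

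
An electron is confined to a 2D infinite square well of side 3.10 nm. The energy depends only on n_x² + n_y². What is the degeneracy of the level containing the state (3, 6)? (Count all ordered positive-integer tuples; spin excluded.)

degeneracy = 2

The level has n_x² + n_y² = 45. The ordered positive-integer solutions are (3, 6), (6, 3).
That gives 2 states.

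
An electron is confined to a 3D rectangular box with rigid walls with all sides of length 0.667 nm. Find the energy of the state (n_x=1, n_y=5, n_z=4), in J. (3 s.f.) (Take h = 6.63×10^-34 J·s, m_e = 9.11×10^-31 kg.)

For a 3D rectangular well E = (h²/8m_e)·Σ n_i²/L_i² = (6.63×10^-34)²/(8·9.11×10^-31) · [1²/(0.667 nm)² + 5²/(0.667 nm)² + 4²/(0.667 nm)²].
Evaluating gives E = 5.69×10^-18 J.

E = 5.69×10^-18 J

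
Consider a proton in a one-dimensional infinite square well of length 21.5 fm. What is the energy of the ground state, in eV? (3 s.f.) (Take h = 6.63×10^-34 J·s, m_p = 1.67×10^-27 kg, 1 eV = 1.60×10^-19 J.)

E_1 = 4.45×10^5 eV

For an infinite well E_n = n²h²/(8m_pL²), so E_1 = h²/(8m_pL²) = (6.63×10^-34)²/(8·1.67×10^-27·(2.15×10^-14 m)²) = 7.118×10^-14 J.
Converting, E_1 = 7.118×10^-14 J / (1.60×10^-19 J/eV) = 4.45×10^5 eV.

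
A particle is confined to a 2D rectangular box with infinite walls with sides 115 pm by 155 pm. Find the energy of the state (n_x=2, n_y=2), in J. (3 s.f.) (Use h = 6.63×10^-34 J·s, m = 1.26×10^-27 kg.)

E = 2.05×10^-20 J

For a 2D rectangular well E = (h²/8m)·Σ n_i²/L_i² = (6.63×10^-34)²/(8·1.26×10^-27) · [2²/(115 pm)² + 2²/(155 pm)²].
Evaluating gives E = 2.05×10^-20 J.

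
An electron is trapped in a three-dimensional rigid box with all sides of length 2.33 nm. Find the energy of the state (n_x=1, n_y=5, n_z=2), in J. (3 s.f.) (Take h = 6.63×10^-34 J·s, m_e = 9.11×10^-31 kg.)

For a 3D rectangular well E = (h²/8m_e)·Σ n_i²/L_i² = (6.63×10^-34)²/(8·9.11×10^-31) · [1²/(2.33 nm)² + 5²/(2.33 nm)² + 2²/(2.33 nm)²].
Evaluating gives E = 3.33×10^-19 J.

E = 3.33×10^-19 J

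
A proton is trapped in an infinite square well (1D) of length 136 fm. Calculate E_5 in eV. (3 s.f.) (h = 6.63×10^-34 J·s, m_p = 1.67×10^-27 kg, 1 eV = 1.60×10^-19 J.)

E_5 = 2.78×10^5 eV

For an infinite well E_n = n²h²/(8m_pL²), so E_1 = h²/(8m_pL²) = (6.63×10^-34)²/(8·1.67×10^-27·(1.36×10^-13 m)²) = 1.779×10^-15 J.
Then E_5 = 5²·E_1 = 25·1.779×10^-15 J = 4.447×10^-14 J.
Converting, E_5 = 4.447×10^-14 J / (1.60×10^-19 J/eV) = 2.78×10^5 eV.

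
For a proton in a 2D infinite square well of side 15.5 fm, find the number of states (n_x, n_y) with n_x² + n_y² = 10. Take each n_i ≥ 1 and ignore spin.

The level has n_x² + n_y² = 10. The ordered positive-integer solutions are (1, 3), (3, 1).
That gives 2 states.

degeneracy = 2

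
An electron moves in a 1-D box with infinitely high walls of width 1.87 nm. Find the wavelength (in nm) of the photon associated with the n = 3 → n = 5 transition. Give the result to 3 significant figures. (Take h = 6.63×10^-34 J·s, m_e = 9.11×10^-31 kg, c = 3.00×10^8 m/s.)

E_1 = h²/(8m_eL²) = 1.725×10^-20 J, so ΔE = (5² − 3²)E_1 = 2.760×10^-19 J.
λ = hc/ΔE = (6.63×10^-34·3.00×10^8)/2.760×10^-19 = 7.21×10^-7 m = 721 nm.

λ = 721 nm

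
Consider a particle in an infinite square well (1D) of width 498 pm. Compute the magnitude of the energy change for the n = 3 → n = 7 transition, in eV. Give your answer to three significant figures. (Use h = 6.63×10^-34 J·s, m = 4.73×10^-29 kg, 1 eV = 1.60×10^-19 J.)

E_1 = h²/(8mL²) = 4.684×10^-21 J.
|ΔE| = |3² − 7²|·E_1 = 40·4.684×10^-21 J = 1.874×10^-19 J = 1.17 eV.

|ΔE| = 1.17 eV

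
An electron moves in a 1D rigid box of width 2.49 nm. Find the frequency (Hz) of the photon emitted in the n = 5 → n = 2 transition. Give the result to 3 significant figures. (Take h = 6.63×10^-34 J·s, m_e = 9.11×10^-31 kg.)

f = 3.08×10^14 Hz

E_1 = h²/(8m_eL²) = 9.728×10^-21 J and ΔE = (5² − 2²)E_1 = 2.043×10^-19 J.
f = ΔE/h = 2.043×10^-19/6.63×10^-34 = 3.08×10^14 Hz.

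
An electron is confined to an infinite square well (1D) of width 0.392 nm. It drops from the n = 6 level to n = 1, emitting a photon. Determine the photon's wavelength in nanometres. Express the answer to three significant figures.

λ = 14.5 nm

E_1 = h²/(8m_eL²) = 3.921×10^-19 J, so ΔE = (6² − 1²)E_1 = 1.372×10^-17 J.
λ = hc/ΔE = (6.626×10^-34·2.998×10^8)/1.372×10^-17 = 1.45×10^-8 m = 14.5 nm.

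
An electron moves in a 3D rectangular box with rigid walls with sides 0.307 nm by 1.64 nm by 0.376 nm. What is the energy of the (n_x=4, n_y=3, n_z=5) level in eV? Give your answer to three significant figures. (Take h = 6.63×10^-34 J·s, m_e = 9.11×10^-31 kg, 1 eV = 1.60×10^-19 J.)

E = 132 eV

For a 3D rectangular well E = (h²/8m_e)·Σ n_i²/L_i² = (6.63×10^-34)²/(8·9.11×10^-31) · [4²/(0.307 nm)² + 3²/(1.64 nm)² + 5²/(0.376 nm)²].
Evaluating gives E = 2.111×10^-17 J = 132 eV.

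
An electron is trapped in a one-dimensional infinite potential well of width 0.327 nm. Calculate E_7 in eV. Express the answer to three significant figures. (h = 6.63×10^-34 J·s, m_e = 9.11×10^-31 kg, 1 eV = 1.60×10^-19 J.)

For an infinite well E_n = n²h²/(8m_eL²), so E_1 = h²/(8m_eL²) = (6.63×10^-34)²/(8·9.11×10^-31·(3.27×10^-10 m)²) = 5.641×10^-19 J.
Then E_7 = 7²·E_1 = 49·5.641×10^-19 J = 2.764×10^-17 J.
Converting, E_7 = 2.764×10^-17 J / (1.60×10^-19 J/eV) = 173 eV.

E_7 = 173 eV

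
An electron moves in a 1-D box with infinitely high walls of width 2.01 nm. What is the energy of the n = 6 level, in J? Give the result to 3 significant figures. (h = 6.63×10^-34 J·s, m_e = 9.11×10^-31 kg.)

E_6 = 5.37×10^-19 J

For an infinite well E_n = n²h²/(8m_eL²), so E_1 = h²/(8m_eL²) = (6.63×10^-34)²/(8·9.11×10^-31·(2.01×10^-9 m)²) = 1.493×10^-20 J.
Then E_6 = 6²·E_1 = 36·1.493×10^-20 J = 5.37×10^-19 J.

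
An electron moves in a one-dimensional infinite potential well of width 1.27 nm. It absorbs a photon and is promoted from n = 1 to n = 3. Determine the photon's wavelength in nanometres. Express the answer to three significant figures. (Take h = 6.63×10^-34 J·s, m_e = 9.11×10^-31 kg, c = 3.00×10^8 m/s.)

λ = 665 nm

E_1 = h²/(8m_eL²) = 3.739×10^-20 J, so ΔE = (3² − 1²)E_1 = 2.991×10^-19 J.
λ = hc/ΔE = (6.63×10^-34·3.00×10^8)/2.991×10^-19 = 6.65×10^-7 m = 665 nm.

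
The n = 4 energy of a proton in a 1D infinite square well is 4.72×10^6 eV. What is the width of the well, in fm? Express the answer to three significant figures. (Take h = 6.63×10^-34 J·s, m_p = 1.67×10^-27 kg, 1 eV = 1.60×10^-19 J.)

L = 26.4 fm

From E_n = n²h²/(8m_pL²), L = n·h/√(8m_pE_n).
E_4 = 4.72×10^6 eV = 7.552×10^-13 J, so L = 4·6.63×10^-34/√(8·1.67×10^-27·7.552×10^-13) = 2.64×10^-14 m = 26.4 fm.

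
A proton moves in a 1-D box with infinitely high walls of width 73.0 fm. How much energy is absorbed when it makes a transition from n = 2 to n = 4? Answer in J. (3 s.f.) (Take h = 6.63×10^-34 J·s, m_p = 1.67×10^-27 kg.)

|ΔE| = 7.41×10^-14 J

E_1 = h²/(8m_pL²) = 6.174×10^-15 J.
|ΔE| = |2² − 4²|·E_1 = 12·6.174×10^-15 J = 7.41×10^-14 J.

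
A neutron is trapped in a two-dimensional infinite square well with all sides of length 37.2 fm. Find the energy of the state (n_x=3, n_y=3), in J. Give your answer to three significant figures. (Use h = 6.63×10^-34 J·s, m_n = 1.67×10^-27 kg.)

For a 2D rectangular well E = (h²/8m_n)·Σ n_i²/L_i² = (6.63×10^-34)²/(8·1.67×10^-27) · [3²/(37.2 fm)² + 3²/(37.2 fm)²].
Evaluating gives E = 4.28×10^-13 J.

E = 4.28×10^-13 J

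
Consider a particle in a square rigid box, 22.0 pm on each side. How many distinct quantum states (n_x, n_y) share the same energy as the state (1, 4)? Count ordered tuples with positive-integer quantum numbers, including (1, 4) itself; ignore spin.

The level has n_x² + n_y² = 17. The ordered positive-integer solutions are (1, 4), (4, 1).
That gives 2 states.

degeneracy = 2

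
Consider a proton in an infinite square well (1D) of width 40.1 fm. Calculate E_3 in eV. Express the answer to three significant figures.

For an infinite well E_n = n²h²/(8m_pL²), so E_1 = h²/(8m_pL²) = (6.626×10^-34)²/(8·1.673×10^-27·(4.01×10^-14 m)²) = 2.040×10^-14 J.
Then E_3 = 3²·E_1 = 9·2.040×10^-14 J = 1.836×10^-13 J.
Converting, E_3 = 1.836×10^-13 J / (1.602×10^-19 J/eV) = 1.15×10^6 eV.

E_3 = 1.15×10^6 eV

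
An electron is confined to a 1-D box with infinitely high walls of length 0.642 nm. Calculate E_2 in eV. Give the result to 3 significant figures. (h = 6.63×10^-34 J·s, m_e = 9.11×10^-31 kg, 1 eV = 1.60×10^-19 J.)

E_2 = 3.66 eV

For an infinite well E_n = n²h²/(8m_eL²), so E_1 = h²/(8m_eL²) = (6.63×10^-34)²/(8·9.11×10^-31·(6.42×10^-10 m)²) = 1.463×10^-19 J.
Then E_2 = 2²·E_1 = 4·1.463×10^-19 J = 5.852×10^-19 J.
Converting, E_2 = 5.852×10^-19 J / (1.60×10^-19 J/eV) = 3.66 eV.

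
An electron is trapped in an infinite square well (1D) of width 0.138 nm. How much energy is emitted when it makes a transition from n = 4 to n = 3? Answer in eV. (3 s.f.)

|ΔE| = 138 eV

E_1 = h²/(8m_eL²) = 3.164×10^-18 J.
|ΔE| = |4² − 3²|·E_1 = 7·3.164×10^-18 J = 2.215×10^-17 J = 138 eV.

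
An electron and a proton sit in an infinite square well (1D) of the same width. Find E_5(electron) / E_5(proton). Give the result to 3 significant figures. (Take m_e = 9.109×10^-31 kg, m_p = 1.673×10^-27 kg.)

E_n ∝ 1/m at fixed n and L, so the ratio is m_p/m_e = 1.673×10^-27/9.109×10^-31 = 1.84×10^3.

1.84×10^3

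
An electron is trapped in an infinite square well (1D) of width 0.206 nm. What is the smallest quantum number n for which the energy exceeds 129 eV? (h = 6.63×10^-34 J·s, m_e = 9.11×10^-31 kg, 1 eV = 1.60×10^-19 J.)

n = 4

E_1 = h²/(8m_eL²) = 1.421×10^-18 J = 8.881 eV.
Need n² > 129/8.881 = 14.53, i.e. n > 3.812.
The smallest integer satisfying this is n = 4.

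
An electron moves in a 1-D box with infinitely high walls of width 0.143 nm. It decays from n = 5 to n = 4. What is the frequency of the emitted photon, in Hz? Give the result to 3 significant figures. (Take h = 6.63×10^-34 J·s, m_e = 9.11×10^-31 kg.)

E_1 = h²/(8m_eL²) = 2.949×10^-18 J and ΔE = (5² − 4²)E_1 = 2.654×10^-17 J.
f = ΔE/h = 2.654×10^-17/6.63×10^-34 = 4.00×10^16 Hz.

f = 4.00×10^16 Hz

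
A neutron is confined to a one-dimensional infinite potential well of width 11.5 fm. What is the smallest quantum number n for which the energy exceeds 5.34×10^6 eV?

E_1 = h²/(8m_nL²) = 2.477×10^-13 J = 1.546×10^6 eV.
Need n² > 5.34×10^6/1.546×10^6 = 3.454, i.e. n > 1.858.
The smallest integer satisfying this is n = 2.

n = 2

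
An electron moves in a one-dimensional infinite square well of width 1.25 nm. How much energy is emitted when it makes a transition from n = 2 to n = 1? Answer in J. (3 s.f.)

E_1 = h²/(8m_eL²) = 3.856×10^-20 J.
|ΔE| = |2² − 1²|·E_1 = 3·3.856×10^-20 J = 1.16×10^-19 J.

|ΔE| = 1.16×10^-19 J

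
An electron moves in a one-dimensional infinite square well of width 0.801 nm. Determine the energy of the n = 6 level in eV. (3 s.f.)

E_6 = 21.1 eV

For an infinite well E_n = n²h²/(8m_eL²), so E_1 = h²/(8m_eL²) = (6.626×10^-34)²/(8·9.109×10^-31·(8.01×10^-10 m)²) = 9.390×10^-20 J.
Then E_6 = 6²·E_1 = 36·9.390×10^-20 J = 3.380×10^-18 J.
Converting, E_6 = 3.380×10^-18 J / (1.602×10^-19 J/eV) = 21.1 eV.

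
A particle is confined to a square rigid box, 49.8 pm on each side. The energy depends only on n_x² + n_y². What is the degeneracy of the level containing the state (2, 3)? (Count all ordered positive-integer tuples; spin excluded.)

degeneracy = 2

The level has n_x² + n_y² = 13. The ordered positive-integer solutions are (2, 3), (3, 2).
That gives 2 states.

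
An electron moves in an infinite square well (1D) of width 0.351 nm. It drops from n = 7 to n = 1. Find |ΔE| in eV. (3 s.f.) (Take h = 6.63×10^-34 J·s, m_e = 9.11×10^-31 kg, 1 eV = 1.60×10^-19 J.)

|ΔE| = 147 eV

E_1 = h²/(8m_eL²) = 4.896×10^-19 J.
|ΔE| = |7² − 1²|·E_1 = 48·4.896×10^-19 J = 2.350×10^-17 J = 147 eV.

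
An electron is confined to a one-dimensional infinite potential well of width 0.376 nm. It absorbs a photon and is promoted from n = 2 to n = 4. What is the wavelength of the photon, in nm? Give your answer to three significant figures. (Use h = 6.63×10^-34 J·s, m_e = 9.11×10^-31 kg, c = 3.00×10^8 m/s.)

λ = 38.9 nm

E_1 = h²/(8m_eL²) = 4.266×10^-19 J, so ΔE = (4² − 2²)E_1 = 5.119×10^-18 J.
λ = hc/ΔE = (6.63×10^-34·3.00×10^8)/5.119×10^-18 = 3.89×10^-8 m = 38.9 nm.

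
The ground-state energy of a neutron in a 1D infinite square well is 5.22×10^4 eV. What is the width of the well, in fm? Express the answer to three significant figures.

From E_n = n²h²/(8m_nL²), L = n·h/√(8m_nE_n).
E_1 = 5.22×10^4 eV = 8.362×10^-15 J, so L = 1·6.626×10^-34/√(8·1.675×10^-27·8.362×10^-15) = 6.26×10^-14 m = 62.6 fm.

L = 62.6 fm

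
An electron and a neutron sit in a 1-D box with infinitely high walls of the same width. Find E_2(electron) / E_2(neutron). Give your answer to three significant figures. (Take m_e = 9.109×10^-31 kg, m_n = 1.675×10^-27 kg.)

1.84×10^3

E_n ∝ 1/m at fixed n and L, so the ratio is m_n/m_e = 1.675×10^-27/9.109×10^-31 = 1.84×10^3.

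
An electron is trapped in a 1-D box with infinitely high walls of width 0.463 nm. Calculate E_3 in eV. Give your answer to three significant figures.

E_3 = 15.8 eV

For an infinite well E_n = n²h²/(8m_eL²), so E_1 = h²/(8m_eL²) = (6.626×10^-34)²/(8·9.109×10^-31·(4.63×10^-10 m)²) = 2.810×10^-19 J.
Then E_3 = 3²·E_1 = 9·2.810×10^-19 J = 2.529×10^-18 J.
Converting, E_3 = 2.529×10^-18 J / (1.602×10^-19 J/eV) = 15.8 eV.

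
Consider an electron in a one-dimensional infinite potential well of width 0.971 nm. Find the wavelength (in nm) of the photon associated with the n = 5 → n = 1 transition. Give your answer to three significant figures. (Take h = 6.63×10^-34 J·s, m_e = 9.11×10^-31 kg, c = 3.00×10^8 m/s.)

E_1 = h²/(8m_eL²) = 6.397×10^-20 J, so ΔE = (5² − 1²)E_1 = 1.535×10^-18 J.
λ = hc/ΔE = (6.63×10^-34·3.00×10^8)/1.535×10^-18 = 1.30×10^-7 m = 130 nm.

λ = 130 nm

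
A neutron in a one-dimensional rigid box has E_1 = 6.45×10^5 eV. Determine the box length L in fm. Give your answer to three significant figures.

L = 17.8 fm

From E_n = n²h²/(8m_nL²), L = n·h/√(8m_nE_n).
E_1 = 6.45×10^5 eV = 1.033×10^-13 J, so L = 1·6.626×10^-34/√(8·1.675×10^-27·1.033×10^-13) = 1.78×10^-14 m = 17.8 fm.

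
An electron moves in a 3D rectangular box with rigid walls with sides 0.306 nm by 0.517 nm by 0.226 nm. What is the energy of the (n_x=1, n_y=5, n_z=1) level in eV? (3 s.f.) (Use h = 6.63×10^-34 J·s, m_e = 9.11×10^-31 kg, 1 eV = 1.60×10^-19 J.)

E = 46.7 eV

For a 3D rectangular well E = (h²/8m_e)·Σ n_i²/L_i² = (6.63×10^-34)²/(8·9.11×10^-31) · [1²/(0.306 nm)² + 5²/(0.517 nm)² + 1²/(0.226 nm)²].
Evaluating gives E = 7.466×10^-18 J = 46.7 eV.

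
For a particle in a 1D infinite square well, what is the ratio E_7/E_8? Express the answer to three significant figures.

E_n ∝ n², so E_7/E_8 = 7²/8² = 49/64 = 0.766.

0.766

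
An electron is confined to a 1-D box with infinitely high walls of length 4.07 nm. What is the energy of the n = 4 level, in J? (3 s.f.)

For an infinite well E_n = n²h²/(8m_eL²), so E_1 = h²/(8m_eL²) = (6.626×10^-34)²/(8·9.109×10^-31·(4.07×10^-9 m)²) = 3.637×10^-21 J.
Then E_4 = 4²·E_1 = 16·3.637×10^-21 J = 5.82×10^-20 J.

E_4 = 5.82×10^-20 J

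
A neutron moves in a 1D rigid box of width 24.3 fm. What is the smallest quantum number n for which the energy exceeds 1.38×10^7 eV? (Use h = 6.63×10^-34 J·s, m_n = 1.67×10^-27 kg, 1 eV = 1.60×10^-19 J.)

E_1 = h²/(8m_nL²) = 5.572×10^-14 J = 3.482×10^5 eV.
Need n² > 1.38×10^7/3.482×10^5 = 39.63, i.e. n > 6.295.
The smallest integer satisfying this is n = 7.

n = 7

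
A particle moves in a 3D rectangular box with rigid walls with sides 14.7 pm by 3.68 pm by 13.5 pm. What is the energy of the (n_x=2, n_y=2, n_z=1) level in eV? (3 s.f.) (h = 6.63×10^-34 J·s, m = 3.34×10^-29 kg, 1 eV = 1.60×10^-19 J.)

E = 3.28×10^3 eV

For a 3D rectangular well E = (h²/8m)·Σ n_i²/L_i² = (6.63×10^-34)²/(8·3.34×10^-29) · [2²/(14.7 pm)² + 2²/(3.68 pm)² + 1²/(13.5 pm)²].
Evaluating gives E = 5.254×10^-16 J = 3.28×10^3 eV.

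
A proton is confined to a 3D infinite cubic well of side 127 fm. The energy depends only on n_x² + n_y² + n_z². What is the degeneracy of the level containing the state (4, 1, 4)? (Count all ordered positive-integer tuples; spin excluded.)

degeneracy = 6

The level has n_x² + n_y² + n_z² = 33. The ordered positive-integer solutions are (1, 4, 4), (2, 2, 5), (2, 5, 2), (4, 1, 4), (4, 4, 1), (5, 2, 2).
That gives 6 states.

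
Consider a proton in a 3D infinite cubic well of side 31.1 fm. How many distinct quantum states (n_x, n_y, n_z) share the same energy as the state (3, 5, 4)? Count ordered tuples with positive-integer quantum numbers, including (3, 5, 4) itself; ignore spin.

degeneracy = 6

The level has n_x² + n_y² + n_z² = 50. The ordered positive-integer solutions are (3, 4, 5), (3, 5, 4), (4, 3, 5), (4, 5, 3), (5, 3, 4), (5, 4, 3).
That gives 6 states.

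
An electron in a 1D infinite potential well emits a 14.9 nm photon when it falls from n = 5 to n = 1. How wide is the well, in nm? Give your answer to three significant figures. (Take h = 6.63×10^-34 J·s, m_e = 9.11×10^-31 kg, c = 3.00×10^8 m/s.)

The photon carries ΔE = hc/λ = 6.63×10^-34·3.00×10^8/1.49×10^-8 m = 1.335×10^-17 J.
Since ΔE = (5² − 1²)E_1, E_1 = 5.563×10^-19 J, and L = h/√(8m_eE_1) = 3.29×10^-10 m = 0.329 nm.

L = 0.329 nm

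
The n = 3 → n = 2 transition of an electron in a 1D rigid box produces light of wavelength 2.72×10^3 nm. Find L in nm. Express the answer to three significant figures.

L = 2.03 nm

The photon carries ΔE = hc/λ = 6.626×10^-34·2.998×10^8/2.72×10^-6 m = 7.303×10^-20 J.
Since ΔE = (3² − 2²)E_1, E_1 = 1.461×10^-20 J, and L = h/√(8m_eE_1) = 2.03×10^-9 m = 2.03 nm.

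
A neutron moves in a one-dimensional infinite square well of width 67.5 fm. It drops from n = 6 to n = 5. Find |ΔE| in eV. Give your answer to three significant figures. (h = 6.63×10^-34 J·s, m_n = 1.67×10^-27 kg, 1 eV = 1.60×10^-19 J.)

|ΔE| = 4.96×10^5 eV

E_1 = h²/(8m_nL²) = 7.221×10^-15 J.
|ΔE| = |6² − 5²|·E_1 = 11·7.221×10^-15 J = 7.943×10^-14 J = 4.96×10^5 eV.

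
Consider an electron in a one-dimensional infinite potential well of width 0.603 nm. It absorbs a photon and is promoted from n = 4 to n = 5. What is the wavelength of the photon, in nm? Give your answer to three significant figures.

E_1 = h²/(8m_eL²) = 1.657×10^-19 J, so ΔE = (5² − 4²)E_1 = 1.491×10^-18 J.
λ = hc/ΔE = (6.626×10^-34·2.998×10^8)/1.491×10^-18 = 1.33×10^-7 m = 133 nm.

λ = 133 nm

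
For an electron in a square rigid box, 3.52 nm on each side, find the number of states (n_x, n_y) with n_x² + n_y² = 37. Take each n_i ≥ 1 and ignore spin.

degeneracy = 2

The level has n_x² + n_y² = 37. The ordered positive-integer solutions are (1, 6), (6, 1).
That gives 2 states.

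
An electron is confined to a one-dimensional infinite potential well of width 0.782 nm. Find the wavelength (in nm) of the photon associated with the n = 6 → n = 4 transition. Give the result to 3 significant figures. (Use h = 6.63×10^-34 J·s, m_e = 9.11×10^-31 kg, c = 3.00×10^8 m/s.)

E_1 = h²/(8m_eL²) = 9.863×10^-20 J, so ΔE = (6² − 4²)E_1 = 1.973×10^-18 J.
λ = hc/ΔE = (6.63×10^-34·3.00×10^8)/1.973×10^-18 = 1.01×10^-7 m = 101 nm.

λ = 101 nm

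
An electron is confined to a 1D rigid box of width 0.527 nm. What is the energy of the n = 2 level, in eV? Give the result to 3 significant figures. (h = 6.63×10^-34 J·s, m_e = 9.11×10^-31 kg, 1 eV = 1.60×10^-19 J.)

E_2 = 5.43 eV

For an infinite well E_n = n²h²/(8m_eL²), so E_1 = h²/(8m_eL²) = (6.63×10^-34)²/(8·9.11×10^-31·(5.27×10^-10 m)²) = 2.172×10^-19 J.
Then E_2 = 2²·E_1 = 4·2.172×10^-19 J = 8.688×10^-19 J.
Converting, E_2 = 8.688×10^-19 J / (1.60×10^-19 J/eV) = 5.43 eV.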